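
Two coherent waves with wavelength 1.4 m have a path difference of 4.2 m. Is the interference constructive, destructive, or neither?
constructive — path difference = 3λ, a whole number of wavelengths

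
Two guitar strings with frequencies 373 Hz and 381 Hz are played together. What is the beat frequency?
8 Hz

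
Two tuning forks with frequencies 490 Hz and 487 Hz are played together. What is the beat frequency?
3 Hz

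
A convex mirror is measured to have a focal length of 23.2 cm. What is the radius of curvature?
R = 2|f| = 46.4 cm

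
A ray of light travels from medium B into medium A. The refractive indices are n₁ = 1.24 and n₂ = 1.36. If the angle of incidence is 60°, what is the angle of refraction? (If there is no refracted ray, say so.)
sin θ₂ = (n₁/n₂)·sin θ₁ = 0.7896 → θ₂ = 52.15°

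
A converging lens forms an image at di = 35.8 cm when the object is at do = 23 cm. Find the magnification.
M = −di/do = -1.557 (inverted image)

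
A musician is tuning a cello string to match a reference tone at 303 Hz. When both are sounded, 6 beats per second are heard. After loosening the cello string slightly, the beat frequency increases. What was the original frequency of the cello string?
297 Hz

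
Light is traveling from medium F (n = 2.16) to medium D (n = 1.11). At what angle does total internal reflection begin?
θc = arcsin(n₂/n₁) = 30.92°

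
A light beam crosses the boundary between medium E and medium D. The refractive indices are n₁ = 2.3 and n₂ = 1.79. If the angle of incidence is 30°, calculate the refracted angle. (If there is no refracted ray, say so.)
sin θ₂ = (n₁/n₂)·sin θ₁ = 0.6425 → θ₂ = 39.98°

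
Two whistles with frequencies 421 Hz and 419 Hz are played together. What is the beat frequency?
2 Hz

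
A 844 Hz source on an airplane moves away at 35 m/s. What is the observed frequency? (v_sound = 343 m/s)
f_obs = f·v/(v + v_s) = 765.9 Hz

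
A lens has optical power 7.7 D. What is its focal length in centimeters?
f = 1/P = 12.99 cm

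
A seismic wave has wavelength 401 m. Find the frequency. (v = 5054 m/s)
f = v/λ = 12.6 Hz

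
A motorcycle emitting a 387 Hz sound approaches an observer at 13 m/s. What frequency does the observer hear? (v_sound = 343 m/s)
f_obs = f·v/(v − v_s) = 402.2 Hz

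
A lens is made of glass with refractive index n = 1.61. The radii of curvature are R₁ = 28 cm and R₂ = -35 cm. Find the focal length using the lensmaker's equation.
1/f = (n − 1)(1/R₁ − 1/R₂) → f = 25.5 cm (converging lens)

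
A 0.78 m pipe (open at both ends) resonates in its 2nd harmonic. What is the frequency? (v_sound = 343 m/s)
fₙ = nv/(2L) = 439.7 Hz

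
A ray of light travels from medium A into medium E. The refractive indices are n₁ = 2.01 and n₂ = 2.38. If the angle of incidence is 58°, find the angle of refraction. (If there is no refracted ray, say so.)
sin θ₂ = (n₁/n₂)·sin θ₁ = 0.7162 → θ₂ = 45.74°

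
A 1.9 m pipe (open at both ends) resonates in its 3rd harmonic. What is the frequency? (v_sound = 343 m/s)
fₙ = nv/(2L) = 270.8 Hz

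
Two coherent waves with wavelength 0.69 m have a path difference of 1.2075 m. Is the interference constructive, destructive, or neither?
neither (partial) — path difference = 1.75λ, neither a whole number of wavelengths nor an odd multiple of λ/2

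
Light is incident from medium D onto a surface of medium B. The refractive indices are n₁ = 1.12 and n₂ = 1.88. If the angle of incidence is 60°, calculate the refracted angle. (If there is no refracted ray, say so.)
sin θ₂ = (n₁/n₂)·sin θ₁ = 0.5159 → θ₂ = 31.06°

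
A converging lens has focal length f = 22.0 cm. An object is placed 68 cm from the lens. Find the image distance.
1/di = 1/f − 1/do → di = 32.52 cm (real image)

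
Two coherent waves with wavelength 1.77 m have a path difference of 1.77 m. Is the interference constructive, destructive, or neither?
constructive — path difference = 1λ, a whole number of wavelengths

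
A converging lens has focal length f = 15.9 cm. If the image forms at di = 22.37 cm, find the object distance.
1/do = 1/f − 1/di → do = 54.97 cm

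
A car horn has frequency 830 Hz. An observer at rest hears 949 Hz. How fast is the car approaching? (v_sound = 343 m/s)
v_s = v·(1 − f/f_obs) = 43.01 m/s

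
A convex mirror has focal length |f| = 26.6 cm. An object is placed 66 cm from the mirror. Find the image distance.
f = −26.6 cm (convex); 1/di = 1/f − 1/do → di = -18.96 cm (virtual image, behind mirror)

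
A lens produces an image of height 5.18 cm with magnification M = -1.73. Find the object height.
ho = |hi|/|M| = 2.994 cm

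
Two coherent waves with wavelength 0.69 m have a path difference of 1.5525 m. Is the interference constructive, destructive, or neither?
neither (partial) — path difference = 2.25λ, neither a whole number of wavelengths nor an odd multiple of λ/2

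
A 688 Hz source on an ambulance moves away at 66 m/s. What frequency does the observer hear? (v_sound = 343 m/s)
f_obs = f·v/(v + v_s) = 577 Hz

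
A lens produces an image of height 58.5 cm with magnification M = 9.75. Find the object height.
ho = |hi|/|M| = 6 cm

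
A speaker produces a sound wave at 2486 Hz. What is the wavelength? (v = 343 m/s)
λ = v/f = 0.138 m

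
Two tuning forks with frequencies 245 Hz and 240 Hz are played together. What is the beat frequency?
5 Hz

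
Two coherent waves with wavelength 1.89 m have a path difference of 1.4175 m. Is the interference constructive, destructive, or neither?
neither (partial) — path difference = 0.75λ, neither a whole number of wavelengths nor an odd multiple of λ/2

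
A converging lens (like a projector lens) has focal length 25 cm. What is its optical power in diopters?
P = 1/f = 4 D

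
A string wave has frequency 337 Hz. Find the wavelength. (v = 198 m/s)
λ = v/f = 0.5875 m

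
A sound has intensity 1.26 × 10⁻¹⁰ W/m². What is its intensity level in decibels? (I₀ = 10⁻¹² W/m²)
β = 10·log₁₀(I/I₀) = 21 dB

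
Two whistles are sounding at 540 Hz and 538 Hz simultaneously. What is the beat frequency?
2 Hz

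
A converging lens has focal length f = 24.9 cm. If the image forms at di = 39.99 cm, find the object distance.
1/do = 1/f − 1/di → do = 65.99 cm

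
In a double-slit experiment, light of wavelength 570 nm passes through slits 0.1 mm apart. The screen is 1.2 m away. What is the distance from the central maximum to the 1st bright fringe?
y = mλL/d = 6.84 mm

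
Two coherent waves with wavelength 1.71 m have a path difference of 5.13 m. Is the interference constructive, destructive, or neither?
constructive — path difference = 3λ, a whole number of wavelengths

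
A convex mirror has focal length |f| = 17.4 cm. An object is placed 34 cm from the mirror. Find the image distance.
f = −17.4 cm (convex); 1/di = 1/f − 1/do → di = -11.51 cm (virtual image, behind mirror)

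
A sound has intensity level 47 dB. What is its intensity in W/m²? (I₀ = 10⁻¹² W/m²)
I = I₀·10^(β/10) = 5.01 × 10⁻⁸ W/m²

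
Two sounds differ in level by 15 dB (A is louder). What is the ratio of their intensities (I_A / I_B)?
I_A/I_B = 10^(Δβ/10) = 31.62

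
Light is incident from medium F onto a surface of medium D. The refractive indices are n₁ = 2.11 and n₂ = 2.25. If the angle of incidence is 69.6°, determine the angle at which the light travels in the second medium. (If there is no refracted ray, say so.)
sin θ₂ = (n₁/n₂)·sin θ₁ = 0.879 → θ₂ = 61.52°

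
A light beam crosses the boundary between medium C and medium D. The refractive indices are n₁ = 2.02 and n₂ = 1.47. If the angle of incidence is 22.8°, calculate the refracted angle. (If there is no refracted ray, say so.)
sin θ₂ = (n₁/n₂)·sin θ₁ = 0.5325 → θ₂ = 32.17°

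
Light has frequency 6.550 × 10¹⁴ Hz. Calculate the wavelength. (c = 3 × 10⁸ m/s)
λ = c/f = 458 nm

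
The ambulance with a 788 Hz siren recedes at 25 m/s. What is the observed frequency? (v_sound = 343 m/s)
f_obs = f·v/(v + v_s) = 734.5 Hz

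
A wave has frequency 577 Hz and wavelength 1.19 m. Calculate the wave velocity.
v = fλ = 686.6 m/s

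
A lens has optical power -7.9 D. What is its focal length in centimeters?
f = 1/P = -12.66 cm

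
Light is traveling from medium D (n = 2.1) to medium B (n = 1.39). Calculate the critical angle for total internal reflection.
θc = arcsin(n₂/n₁) = 41.45°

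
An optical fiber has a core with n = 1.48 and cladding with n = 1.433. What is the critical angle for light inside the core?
θc = arcsin(n_cladding/n_core) = 75.52°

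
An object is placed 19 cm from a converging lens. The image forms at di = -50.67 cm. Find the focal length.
1/f = 1/do + 1/di → f = 30.4 cm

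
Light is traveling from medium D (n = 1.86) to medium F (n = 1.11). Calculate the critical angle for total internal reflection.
θc = arcsin(n₂/n₁) = 36.64°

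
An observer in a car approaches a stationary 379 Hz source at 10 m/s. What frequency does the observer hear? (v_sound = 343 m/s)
f_obs = f·(v + v_o)/v = 390 Hz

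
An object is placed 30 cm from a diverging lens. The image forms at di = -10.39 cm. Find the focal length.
1/f = 1/do + 1/di → f = -15.89 cm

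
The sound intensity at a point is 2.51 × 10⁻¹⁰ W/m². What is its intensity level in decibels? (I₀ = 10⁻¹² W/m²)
β = 10·log₁₀(I/I₀) = 24 dB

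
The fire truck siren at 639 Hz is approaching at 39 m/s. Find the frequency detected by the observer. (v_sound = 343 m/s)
f_obs = f·v/(v − v_s) = 721 Hz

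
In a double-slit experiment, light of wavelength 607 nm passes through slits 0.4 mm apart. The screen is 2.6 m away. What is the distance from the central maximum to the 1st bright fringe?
y = mλL/d = 3.946 mm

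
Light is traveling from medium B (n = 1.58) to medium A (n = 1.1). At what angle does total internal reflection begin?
θc = arcsin(n₂/n₁) = 44.12°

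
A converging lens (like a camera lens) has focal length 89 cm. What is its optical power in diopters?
P = 1/f = 1.124 D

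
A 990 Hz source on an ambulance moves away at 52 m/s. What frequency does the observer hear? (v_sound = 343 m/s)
f_obs = f·v/(v + v_s) = 859.7 Hz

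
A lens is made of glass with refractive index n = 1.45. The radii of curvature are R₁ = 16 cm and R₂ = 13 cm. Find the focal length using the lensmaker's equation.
1/f = (n − 1)(1/R₁ − 1/R₂) → f = -154.1 cm (diverging lens)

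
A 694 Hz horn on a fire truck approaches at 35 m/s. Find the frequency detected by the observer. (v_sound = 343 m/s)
f_obs = f·v/(v − v_s) = 772.9 Hz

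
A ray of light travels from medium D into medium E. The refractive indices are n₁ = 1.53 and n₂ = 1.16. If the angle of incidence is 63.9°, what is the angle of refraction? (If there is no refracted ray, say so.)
sin θ₂ = (n₁/n₂)·sin θ₁ = 1.184 > 1, so there is no refracted ray — the light undergoes total internal reflection.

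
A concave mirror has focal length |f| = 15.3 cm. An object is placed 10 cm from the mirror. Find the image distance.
f = +15.3 cm (concave); 1/di = 1/f − 1/do → di = -28.87 cm (virtual image, behind mirror)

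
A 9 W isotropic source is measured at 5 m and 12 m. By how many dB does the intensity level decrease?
Δβ = 20·log₁₀(r₂/r₁) = 7.604 dB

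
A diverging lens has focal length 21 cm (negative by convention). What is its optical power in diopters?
P = 1/f = -4.762 D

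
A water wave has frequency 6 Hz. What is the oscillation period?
T = 1/f = 0.1667 s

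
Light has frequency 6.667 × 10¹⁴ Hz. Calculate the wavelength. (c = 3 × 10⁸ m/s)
λ = c/f = 450 nm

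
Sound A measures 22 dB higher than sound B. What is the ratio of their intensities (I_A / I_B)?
I_A/I_B = 10^(Δβ/10) = 158.5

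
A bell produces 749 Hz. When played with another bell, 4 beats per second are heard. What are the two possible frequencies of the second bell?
f₂ = 749 ± 4 Hz → 753 Hz or 745 Hz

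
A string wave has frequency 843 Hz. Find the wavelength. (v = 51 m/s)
λ = v/f = 0.0605 m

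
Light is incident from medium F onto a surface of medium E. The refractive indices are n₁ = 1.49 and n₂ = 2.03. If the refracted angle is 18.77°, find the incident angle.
sin θ₁ = (n₂/n₁)·sin θ₂ → θ₁ = 26°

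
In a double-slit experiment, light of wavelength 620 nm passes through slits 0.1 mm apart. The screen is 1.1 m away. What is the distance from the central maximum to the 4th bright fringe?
y = mλL/d = 27.28 mm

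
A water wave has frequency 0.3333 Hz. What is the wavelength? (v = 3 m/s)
λ = v/f = 9.001 m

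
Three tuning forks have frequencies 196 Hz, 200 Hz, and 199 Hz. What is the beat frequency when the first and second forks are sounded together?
4 Hz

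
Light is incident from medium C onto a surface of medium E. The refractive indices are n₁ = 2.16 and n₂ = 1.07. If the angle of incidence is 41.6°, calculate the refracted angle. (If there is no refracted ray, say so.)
sin θ₂ = (n₁/n₂)·sin θ₁ = 1.34 > 1, so there is no refracted ray — the light undergoes total internal reflection.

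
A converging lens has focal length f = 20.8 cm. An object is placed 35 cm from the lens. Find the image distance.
1/di = 1/f − 1/do → di = 51.27 cm (real image)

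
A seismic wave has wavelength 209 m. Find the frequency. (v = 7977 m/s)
f = v/λ = 38.17 Hz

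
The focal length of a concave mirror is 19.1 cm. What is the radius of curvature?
R = 2|f| = 38.2 cm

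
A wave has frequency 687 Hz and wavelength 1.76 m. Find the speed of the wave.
v = fλ = 1209 m/s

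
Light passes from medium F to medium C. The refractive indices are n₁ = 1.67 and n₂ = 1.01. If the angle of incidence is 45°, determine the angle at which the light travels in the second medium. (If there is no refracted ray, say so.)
sin θ₂ = (n₁/n₂)·sin θ₁ = 1.169 > 1, so there is no refracted ray — the light undergoes total internal reflection.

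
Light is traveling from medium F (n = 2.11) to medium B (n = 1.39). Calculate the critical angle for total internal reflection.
θc = arcsin(n₂/n₁) = 41.21°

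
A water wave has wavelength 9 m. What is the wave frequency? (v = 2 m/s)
f = v/λ = 0.2222 Hz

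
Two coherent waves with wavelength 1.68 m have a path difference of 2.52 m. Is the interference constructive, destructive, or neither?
destructive — path difference = 1.5λ, an odd multiple of λ/2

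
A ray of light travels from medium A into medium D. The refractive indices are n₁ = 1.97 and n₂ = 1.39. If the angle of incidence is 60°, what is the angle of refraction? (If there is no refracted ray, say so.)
sin θ₂ = (n₁/n₂)·sin θ₁ = 1.227 > 1, so there is no refracted ray — the light undergoes total internal reflection.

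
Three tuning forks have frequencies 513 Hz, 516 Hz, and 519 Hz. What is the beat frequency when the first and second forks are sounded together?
3 Hz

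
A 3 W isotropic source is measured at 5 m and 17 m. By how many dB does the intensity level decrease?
Δβ = 20·log₁₀(r₂/r₁) = 10.63 dB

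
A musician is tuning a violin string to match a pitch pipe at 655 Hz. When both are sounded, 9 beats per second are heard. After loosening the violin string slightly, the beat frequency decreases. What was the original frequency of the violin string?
664 Hz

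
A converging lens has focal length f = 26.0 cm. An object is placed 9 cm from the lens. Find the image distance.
1/di = 1/f − 1/do → di = -13.76 cm (virtual image)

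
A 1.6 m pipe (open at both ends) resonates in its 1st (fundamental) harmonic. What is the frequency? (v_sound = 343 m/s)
fₙ = nv/(2L) = 107.2 Hz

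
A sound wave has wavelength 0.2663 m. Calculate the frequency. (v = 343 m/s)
f = v/λ = 1288 Hz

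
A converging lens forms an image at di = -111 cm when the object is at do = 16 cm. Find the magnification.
M = −di/do = 6.938 (upright image)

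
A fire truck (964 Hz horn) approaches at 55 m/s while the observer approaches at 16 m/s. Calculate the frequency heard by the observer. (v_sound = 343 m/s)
f_obs = f·(v + v_o)/(v − v_s) = 1202 Hz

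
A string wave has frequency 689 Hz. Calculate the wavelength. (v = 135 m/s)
λ = v/f = 0.1959 m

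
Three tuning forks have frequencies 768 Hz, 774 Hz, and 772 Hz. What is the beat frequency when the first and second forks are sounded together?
6 Hz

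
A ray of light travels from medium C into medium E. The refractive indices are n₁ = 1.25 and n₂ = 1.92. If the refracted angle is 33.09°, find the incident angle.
sin θ₁ = (n₂/n₁)·sin θ₂ → θ₁ = 56.99°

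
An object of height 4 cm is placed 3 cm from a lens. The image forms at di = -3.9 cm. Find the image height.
hi = (-di/do) × ho = 5.2 cm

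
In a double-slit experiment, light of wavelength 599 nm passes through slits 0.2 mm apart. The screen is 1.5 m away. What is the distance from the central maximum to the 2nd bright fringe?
y = mλL/d = 8.985 mm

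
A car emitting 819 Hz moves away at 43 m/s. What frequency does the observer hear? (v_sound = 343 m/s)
f_obs = f·v/(v + v_s) = 727.8 Hz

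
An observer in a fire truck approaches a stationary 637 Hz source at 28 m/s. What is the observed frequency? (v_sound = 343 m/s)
f_obs = f·(v + v_o)/v = 689 Hz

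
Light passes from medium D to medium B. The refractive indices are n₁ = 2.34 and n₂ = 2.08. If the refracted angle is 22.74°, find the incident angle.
sin θ₁ = (n₂/n₁)·sin θ₂ → θ₁ = 20.1°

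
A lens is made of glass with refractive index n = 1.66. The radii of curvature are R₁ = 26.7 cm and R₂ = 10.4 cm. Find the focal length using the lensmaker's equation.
1/f = (n − 1)(1/R₁ − 1/R₂) → f = -25.81 cm (diverging lens)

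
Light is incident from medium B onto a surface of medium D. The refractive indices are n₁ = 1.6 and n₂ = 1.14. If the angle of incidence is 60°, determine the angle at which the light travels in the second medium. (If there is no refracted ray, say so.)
sin θ₂ = (n₁/n₂)·sin θ₁ = 1.215 > 1, so there is no refracted ray — the light undergoes total internal reflection.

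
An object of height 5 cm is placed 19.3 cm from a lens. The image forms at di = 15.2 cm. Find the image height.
hi = (-di/do) × ho = -3.938 cm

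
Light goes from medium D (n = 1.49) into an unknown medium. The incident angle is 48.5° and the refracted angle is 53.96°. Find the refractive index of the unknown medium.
n₂ = n₁·sin θ₁ / sin θ₂ = 1.38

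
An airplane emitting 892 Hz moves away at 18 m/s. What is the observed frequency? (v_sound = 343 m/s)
f_obs = f·v/(v + v_s) = 847.5 Hz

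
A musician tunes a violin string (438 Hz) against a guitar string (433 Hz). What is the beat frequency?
5 Hz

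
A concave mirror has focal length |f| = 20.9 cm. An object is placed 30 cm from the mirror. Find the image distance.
f = +20.9 cm (concave); 1/di = 1/f − 1/do → di = 68.9 cm (real image, in front of mirror)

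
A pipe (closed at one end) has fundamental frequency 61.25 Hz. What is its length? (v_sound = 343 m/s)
L = v/(4f₁) = 1.4 m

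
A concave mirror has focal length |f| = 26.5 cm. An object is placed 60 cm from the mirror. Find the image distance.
f = +26.5 cm (concave); 1/di = 1/f − 1/do → di = 47.46 cm (real image, in front of mirror)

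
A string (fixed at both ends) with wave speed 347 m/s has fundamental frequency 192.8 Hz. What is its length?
L = v/(2f₁) = 0.8999 m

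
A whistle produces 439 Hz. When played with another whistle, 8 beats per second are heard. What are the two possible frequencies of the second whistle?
f₂ = 439 ± 8 Hz → 447 Hz or 431 Hz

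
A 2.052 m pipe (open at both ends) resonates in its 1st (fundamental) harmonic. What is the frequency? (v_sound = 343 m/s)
fₙ = nv/(2L) = 83.58 Hz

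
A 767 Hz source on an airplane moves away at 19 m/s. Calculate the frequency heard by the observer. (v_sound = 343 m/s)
f_obs = f·v/(v + v_s) = 726.7 Hz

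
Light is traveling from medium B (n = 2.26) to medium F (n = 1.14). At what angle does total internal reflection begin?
θc = arcsin(n₂/n₁) = 30.29°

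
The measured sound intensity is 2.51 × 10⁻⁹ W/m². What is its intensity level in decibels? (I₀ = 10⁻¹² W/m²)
β = 10·log₁₀(I/I₀) = 34 dB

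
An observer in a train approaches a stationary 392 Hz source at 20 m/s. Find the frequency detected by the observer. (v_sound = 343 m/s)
f_obs = f·(v + v_o)/v = 414.9 Hz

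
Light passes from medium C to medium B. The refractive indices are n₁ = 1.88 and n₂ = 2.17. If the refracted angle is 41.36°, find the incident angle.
sin θ₁ = (n₂/n₁)·sin θ₂ → θ₁ = 49.7°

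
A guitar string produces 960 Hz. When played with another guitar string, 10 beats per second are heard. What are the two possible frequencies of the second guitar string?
f₂ = 960 ± 10 Hz → 970 Hz or 950 Hz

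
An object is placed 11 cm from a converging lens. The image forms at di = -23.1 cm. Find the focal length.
1/f = 1/do + 1/di → f = 21 cm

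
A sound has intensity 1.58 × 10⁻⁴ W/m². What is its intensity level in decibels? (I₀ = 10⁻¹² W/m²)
β = 10·log₁₀(I/I₀) = 81.99 dB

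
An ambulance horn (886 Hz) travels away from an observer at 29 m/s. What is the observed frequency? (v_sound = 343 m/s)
f_obs = f·v/(v + v_s) = 816.9 Hz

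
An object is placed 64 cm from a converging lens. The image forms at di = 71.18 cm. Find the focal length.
1/f = 1/do + 1/di → f = 33.7 cm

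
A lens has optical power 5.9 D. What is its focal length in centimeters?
f = 1/P = 16.95 cm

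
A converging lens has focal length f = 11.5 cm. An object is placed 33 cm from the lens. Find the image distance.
1/di = 1/f − 1/do → di = 17.65 cm (real image)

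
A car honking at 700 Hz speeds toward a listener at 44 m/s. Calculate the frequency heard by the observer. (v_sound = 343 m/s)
f_obs = f·v/(v − v_s) = 803 Hz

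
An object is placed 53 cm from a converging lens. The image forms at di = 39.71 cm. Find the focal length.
1/f = 1/do + 1/di → f = 22.7 cm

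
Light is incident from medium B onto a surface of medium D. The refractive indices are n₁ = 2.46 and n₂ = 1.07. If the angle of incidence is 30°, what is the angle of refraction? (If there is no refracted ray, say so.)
sin θ₂ = (n₁/n₂)·sin θ₁ = 1.15 > 1, so there is no refracted ray — the light undergoes total internal reflection.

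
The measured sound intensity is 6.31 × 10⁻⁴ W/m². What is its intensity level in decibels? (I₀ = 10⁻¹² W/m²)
β = 10·log₁₀(I/I₀) = 88 dB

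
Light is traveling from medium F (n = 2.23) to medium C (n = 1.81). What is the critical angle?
θc = arcsin(n₂/n₁) = 54.26°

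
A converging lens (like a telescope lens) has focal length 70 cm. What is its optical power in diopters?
P = 1/f = 1.429 D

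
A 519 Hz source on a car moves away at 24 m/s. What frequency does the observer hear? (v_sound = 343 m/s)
f_obs = f·v/(v + v_s) = 485.1 Hz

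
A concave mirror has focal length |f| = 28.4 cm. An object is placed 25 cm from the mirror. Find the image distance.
f = +28.4 cm (concave); 1/di = 1/f − 1/do → di = -208.8 cm (virtual image, behind mirror)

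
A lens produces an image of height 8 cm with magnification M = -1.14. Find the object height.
ho = |hi|/|M| = 7.018 cm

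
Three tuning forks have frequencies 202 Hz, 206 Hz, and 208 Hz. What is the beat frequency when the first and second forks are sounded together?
4 Hz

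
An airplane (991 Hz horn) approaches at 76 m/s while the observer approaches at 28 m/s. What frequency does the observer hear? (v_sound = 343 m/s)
f_obs = f·(v + v_o)/(v − v_s) = 1377 Hz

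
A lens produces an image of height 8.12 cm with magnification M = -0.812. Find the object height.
ho = |hi|/|M| = 10 cm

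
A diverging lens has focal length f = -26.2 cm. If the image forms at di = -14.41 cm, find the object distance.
1/do = 1/f − 1/di → do = 32.02 cm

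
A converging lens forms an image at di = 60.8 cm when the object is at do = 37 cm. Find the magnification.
M = −di/do = -1.643 (inverted image)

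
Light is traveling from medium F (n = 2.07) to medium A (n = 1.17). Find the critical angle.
θc = arcsin(n₂/n₁) = 34.42°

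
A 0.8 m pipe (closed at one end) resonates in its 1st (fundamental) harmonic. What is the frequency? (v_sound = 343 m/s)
fₙ = nv/(4L) = 107.2 Hz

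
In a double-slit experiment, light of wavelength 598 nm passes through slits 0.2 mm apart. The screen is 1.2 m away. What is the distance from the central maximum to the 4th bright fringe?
y = mλL/d = 14.35 mm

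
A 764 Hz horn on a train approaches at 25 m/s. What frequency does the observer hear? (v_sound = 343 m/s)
f_obs = f·v/(v − v_s) = 824.1 Hz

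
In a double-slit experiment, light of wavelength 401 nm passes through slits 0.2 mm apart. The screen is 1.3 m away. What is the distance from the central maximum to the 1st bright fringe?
y = mλL/d = 2.607 mm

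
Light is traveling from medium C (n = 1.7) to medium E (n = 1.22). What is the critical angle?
θc = arcsin(n₂/n₁) = 45.86°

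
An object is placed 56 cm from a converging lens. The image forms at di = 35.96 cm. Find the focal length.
1/f = 1/do + 1/di → f = 21.9 cm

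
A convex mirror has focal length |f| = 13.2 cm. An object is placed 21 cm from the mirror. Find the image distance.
f = −13.2 cm (convex); 1/di = 1/f − 1/do → di = -8.105 cm (virtual image, behind mirror)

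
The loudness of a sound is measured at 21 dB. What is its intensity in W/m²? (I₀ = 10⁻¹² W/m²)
I = I₀·10^(β/10) = 1.26 × 10⁻¹⁰ W/m²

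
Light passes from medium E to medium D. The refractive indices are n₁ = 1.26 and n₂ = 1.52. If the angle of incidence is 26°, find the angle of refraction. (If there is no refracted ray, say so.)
sin θ₂ = (n₁/n₂)·sin θ₁ = 0.3634 → θ₂ = 21.31°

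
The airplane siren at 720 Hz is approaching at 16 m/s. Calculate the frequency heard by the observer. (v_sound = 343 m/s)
f_obs = f·v/(v − v_s) = 755.2 Hz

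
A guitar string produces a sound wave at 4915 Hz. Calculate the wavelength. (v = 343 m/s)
λ = v/f = 0.06979 m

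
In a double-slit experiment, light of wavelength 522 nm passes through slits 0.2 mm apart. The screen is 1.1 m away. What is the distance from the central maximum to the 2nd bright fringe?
y = mλL/d = 5.742 mm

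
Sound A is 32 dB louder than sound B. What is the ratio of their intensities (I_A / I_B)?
I_A/I_B = 10^(Δβ/10) = 1585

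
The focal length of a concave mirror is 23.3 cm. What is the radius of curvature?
R = 2|f| = 46.6 cm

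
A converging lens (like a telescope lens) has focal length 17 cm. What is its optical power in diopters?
P = 1/f = 5.882 D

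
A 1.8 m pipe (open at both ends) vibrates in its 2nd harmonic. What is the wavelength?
λₙ = 2L/n = 1.8 m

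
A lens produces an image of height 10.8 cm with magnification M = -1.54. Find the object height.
ho = |hi|/|M| = 7.013 cm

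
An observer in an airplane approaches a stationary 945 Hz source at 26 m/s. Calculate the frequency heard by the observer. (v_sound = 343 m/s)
f_obs = f·(v + v_o)/v = 1017 Hz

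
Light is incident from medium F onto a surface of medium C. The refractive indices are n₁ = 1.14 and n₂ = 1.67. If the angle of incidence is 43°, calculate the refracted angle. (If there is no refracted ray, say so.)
sin θ₂ = (n₁/n₂)·sin θ₁ = 0.4656 → θ₂ = 27.75°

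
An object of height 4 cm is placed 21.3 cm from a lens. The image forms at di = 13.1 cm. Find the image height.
hi = (-di/do) × ho = -2.46 cm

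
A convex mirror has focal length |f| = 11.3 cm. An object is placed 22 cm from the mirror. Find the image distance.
f = −11.3 cm (convex); 1/di = 1/f − 1/do → di = -7.465 cm (virtual image, behind mirror)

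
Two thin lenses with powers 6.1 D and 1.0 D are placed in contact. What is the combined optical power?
P_total = P₁ + P₂ = 7.1 D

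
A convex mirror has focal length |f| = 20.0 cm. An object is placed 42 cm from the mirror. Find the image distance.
f = −20.0 cm (convex); 1/di = 1/f − 1/do → di = -13.55 cm (virtual image, behind mirror)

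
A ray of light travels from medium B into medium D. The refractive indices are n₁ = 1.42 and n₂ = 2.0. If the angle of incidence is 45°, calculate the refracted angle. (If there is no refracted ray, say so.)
sin θ₂ = (n₁/n₂)·sin θ₁ = 0.502 → θ₂ = 30.14°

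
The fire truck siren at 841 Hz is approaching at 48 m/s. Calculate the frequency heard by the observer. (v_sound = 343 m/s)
f_obs = f·v/(v − v_s) = 977.8 Hz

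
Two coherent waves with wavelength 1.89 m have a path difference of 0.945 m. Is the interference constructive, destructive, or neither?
destructive — path difference = 0.5λ, an odd multiple of λ/2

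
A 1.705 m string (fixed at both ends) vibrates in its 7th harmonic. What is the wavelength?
λₙ = 2L/n = 0.4871 m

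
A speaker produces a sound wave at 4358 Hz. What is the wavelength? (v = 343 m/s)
λ = v/f = 0.07871 m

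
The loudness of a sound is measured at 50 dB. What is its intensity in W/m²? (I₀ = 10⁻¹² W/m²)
I = I₀·10^(β/10) = 1.00 × 10⁻⁷ W/m²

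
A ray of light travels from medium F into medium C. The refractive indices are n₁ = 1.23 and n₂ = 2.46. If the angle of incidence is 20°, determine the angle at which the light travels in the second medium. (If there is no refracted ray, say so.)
sin θ₂ = (n₁/n₂)·sin θ₁ = 0.171 → θ₂ = 9.847°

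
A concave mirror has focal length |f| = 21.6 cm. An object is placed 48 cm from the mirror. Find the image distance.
f = +21.6 cm (concave); 1/di = 1/f − 1/do → di = 39.27 cm (real image, in front of mirror)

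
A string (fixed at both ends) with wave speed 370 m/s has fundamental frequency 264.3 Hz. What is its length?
L = v/(2f₁) = 0.7 m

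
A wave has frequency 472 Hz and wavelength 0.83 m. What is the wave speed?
v = fλ = 391.8 m/s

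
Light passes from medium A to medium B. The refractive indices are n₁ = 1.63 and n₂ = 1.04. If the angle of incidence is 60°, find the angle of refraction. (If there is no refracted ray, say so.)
sin θ₂ = (n₁/n₂)·sin θ₁ = 1.357 > 1, so there is no refracted ray — the light undergoes total internal reflection.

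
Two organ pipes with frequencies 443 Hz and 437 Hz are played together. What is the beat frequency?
6 Hz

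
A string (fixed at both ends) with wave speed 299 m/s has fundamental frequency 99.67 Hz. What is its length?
L = v/(2f₁) = 1.5 m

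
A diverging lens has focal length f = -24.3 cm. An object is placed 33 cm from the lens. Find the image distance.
1/di = 1/f − 1/do → di = -13.99 cm (virtual image)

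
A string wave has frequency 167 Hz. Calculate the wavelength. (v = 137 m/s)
λ = v/f = 0.8204 m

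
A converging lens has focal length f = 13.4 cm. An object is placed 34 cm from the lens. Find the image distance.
1/di = 1/f − 1/do → di = 22.12 cm (real image)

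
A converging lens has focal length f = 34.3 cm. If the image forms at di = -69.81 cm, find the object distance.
1/do = 1/f − 1/di → do = 23 cm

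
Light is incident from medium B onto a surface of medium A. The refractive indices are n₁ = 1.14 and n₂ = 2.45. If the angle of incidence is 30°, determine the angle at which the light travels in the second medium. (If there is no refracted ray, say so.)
sin θ₂ = (n₁/n₂)·sin θ₁ = 0.2327 → θ₂ = 13.45°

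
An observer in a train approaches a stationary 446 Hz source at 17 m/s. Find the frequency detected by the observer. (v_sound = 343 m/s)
f_obs = f·(v + v_o)/v = 468.1 Hz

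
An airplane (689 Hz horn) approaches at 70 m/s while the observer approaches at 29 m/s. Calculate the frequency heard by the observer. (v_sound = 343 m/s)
f_obs = f·(v + v_o)/(v − v_s) = 938.9 Hz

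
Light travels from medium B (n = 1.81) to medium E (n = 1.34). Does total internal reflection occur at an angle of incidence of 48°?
θc = arcsin(n₂/n₁) = 47.76°; 48° > θc, so yes — total internal reflection.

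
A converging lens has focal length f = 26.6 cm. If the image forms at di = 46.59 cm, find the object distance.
1/do = 1/f − 1/di → do = 62 cm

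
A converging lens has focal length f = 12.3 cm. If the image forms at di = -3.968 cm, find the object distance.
1/do = 1/f − 1/di → do = 3 cm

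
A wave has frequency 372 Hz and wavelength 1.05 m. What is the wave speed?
v = fλ = 390.6 m/s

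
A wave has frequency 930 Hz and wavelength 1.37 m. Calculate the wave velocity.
v = fλ = 1274 m/s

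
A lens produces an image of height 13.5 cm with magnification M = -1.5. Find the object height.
ho = |hi|/|M| = 9 cm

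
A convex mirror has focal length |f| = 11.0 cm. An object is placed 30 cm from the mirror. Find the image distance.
f = −11.0 cm (convex); 1/di = 1/f − 1/do → di = -8.049 cm (virtual image, behind mirror)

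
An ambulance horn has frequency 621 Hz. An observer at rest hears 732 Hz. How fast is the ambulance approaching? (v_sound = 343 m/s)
v_s = v·(1 − f/f_obs) = 52.01 m/s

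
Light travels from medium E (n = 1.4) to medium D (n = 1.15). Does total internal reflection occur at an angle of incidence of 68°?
θc = arcsin(n₂/n₁) = 55.23°; 68° > θc, so yes — total internal reflection.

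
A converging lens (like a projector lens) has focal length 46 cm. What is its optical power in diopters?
P = 1/f = 2.174 D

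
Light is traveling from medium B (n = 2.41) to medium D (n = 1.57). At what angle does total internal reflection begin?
θc = arcsin(n₂/n₁) = 40.65°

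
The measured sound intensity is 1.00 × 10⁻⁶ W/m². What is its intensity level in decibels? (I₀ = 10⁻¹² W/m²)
β = 10·log₁₀(I/I₀) = 60 dB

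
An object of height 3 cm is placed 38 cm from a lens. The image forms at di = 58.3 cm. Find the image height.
hi = (-di/do) × ho = -4.603 cm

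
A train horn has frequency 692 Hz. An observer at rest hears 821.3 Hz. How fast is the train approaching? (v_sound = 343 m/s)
v_s = v·(1 − f/f_obs) = 54 m/s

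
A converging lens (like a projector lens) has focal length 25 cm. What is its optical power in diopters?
P = 1/f = 4 D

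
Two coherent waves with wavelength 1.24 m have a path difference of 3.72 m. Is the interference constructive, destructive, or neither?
constructive — path difference = 3λ, a whole number of wavelengths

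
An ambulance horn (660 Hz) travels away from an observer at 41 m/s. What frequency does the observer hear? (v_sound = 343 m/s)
f_obs = f·v/(v + v_s) = 589.5 Hz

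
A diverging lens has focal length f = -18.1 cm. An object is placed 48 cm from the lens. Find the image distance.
1/di = 1/f − 1/do → di = -13.14 cm (virtual image)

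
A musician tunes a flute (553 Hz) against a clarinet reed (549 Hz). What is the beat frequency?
4 Hz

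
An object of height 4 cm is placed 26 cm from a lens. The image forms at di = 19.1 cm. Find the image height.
hi = (-di/do) × ho = -2.938 cm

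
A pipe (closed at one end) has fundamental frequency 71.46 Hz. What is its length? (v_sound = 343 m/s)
L = v/(4f₁) = 1.2 m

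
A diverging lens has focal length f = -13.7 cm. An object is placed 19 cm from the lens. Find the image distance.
1/di = 1/f − 1/do → di = -7.96 cm (virtual image)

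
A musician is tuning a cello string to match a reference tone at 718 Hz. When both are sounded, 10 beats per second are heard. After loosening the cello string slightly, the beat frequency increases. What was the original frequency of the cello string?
708 Hz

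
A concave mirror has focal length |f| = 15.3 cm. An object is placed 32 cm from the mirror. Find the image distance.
f = +15.3 cm (concave); 1/di = 1/f − 1/do → di = 29.32 cm (real image, in front of mirror)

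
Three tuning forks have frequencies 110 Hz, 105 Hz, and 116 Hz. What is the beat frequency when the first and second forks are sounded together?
5 Hz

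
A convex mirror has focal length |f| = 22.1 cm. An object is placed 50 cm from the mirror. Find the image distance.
f = −22.1 cm (convex); 1/di = 1/f − 1/do → di = -15.33 cm (virtual image, behind mirror)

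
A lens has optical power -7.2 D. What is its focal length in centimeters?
f = 1/P = -13.89 cm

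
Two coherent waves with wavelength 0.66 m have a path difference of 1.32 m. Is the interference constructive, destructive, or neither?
constructive — path difference = 2λ, a whole number of wavelengths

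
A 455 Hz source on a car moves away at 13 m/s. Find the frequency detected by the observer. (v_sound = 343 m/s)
f_obs = f·v/(v + v_s) = 438.4 Hz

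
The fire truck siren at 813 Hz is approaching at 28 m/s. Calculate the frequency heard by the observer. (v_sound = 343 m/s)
f_obs = f·v/(v − v_s) = 885.3 Hz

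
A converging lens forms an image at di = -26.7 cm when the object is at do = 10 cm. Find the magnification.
M = −di/do = 2.67 (upright image)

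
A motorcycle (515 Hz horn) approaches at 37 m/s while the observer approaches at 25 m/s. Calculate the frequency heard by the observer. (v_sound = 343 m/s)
f_obs = f·(v + v_o)/(v − v_s) = 619.3 Hz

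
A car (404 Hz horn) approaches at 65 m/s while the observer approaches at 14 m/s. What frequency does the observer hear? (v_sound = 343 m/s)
f_obs = f·(v + v_o)/(v − v_s) = 518.8 Hz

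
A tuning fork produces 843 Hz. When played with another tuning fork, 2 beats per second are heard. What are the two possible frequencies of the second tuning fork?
f₂ = 843 ± 2 Hz → 845 Hz or 841 Hz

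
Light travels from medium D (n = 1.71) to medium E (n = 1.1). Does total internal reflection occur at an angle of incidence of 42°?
θc = arcsin(n₂/n₁) = 40.04°; 42° > θc, so yes — total internal reflection.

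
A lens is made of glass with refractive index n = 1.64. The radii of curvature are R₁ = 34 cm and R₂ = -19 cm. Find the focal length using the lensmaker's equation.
1/f = (n − 1)(1/R₁ − 1/R₂) → f = 19.04 cm (converging lens)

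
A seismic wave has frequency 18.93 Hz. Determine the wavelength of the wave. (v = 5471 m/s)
λ = v/f = 289 m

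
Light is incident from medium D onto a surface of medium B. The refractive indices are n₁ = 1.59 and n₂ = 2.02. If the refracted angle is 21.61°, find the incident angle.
sin θ₁ = (n₂/n₁)·sin θ₂ → θ₁ = 27.9°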